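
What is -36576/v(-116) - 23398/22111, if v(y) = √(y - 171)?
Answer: -23398/22111 + 36576*I*√287/287 ≈ -1.0582 + 2159.0*I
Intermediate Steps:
v(y) = √(-171 + y)
-36576/v(-116) - 23398/22111 = -36576/√(-171 - 116) - 23398/22111 = -36576*(-I*√287/287) - 23398*1/22111 = -36576*(-I*√287/287) - 23398/22111 = -(-36576)*I*√287/287 - 23398/22111 = 36576*I*√287/287 - 23398/22111 = -23398/22111 + 36576*I*√287/287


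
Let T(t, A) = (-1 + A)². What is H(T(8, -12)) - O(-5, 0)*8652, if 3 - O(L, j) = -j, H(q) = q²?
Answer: 2605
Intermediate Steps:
O(L, j) = 3 + j (O(L, j) = 3 - (-1)*j = 3 + j)
H(T(8, -12)) - O(-5, 0)*8652 = ((-1 - 12)²)² - (3 + 0)*8652 = ((-13)²)² - 3*8652 = 169² - 1*25956 = 28561 - 25956 = 2605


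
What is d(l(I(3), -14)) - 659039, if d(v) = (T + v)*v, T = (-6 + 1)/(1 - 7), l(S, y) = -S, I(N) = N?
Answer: -1318065/2 ≈ -6.5903e+5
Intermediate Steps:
T = ⅚ (T = -5/(-6) = -5*(-⅙) = ⅚ ≈ 0.83333)
d(v) = v*(⅚ + v) (d(v) = (⅚ + v)*v = v*(⅚ + v))
d(l(I(3), -14)) - 659039 = (-1*3)*(5 + 6*(-1*3))/6 - 659039 = (⅙)*(-3)*(5 + 6*(-3)) - 659039 = (⅙)*(-3)*(5 - 18) - 659039 = (⅙)*(-3)*(-13) - 659039 = 13/2 - 659039 = -1318065/2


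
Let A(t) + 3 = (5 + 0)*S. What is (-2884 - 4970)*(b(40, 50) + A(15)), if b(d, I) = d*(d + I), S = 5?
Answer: -28447188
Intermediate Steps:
b(d, I) = d*(I + d)
A(t) = 22 (A(t) = -3 + (5 + 0)*5 = -3 + 5*5 = -3 + 25 = 22)
(-2884 - 4970)*(b(40, 50) + A(15)) = (-2884 - 4970)*(40*(50 + 40) + 22) = -7854*(40*90 + 22) = -7854*(3600 + 22) = -7854*3622 = -28447188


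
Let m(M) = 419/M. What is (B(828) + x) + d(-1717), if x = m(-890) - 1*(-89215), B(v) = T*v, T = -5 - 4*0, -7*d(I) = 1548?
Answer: 528636597/6230 ≈ 84853.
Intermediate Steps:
d(I) = -1548/7 (d(I) = -⅐*1548 = -1548/7)
T = -5 (T = -5 + 0 = -5)
B(v) = -5*v
x = 79400931/890 (x = 419/(-890) - 1*(-89215) = 419*(-1/890) + 89215 = -419/890 + 89215 = 79400931/890 ≈ 89215.)
(B(828) + x) + d(-1717) = (-5*828 + 79400931/890) - 1548/7 = (-4140 + 79400931/890) - 1548/7 = 75716331/890 - 1548/7 = 528636597/6230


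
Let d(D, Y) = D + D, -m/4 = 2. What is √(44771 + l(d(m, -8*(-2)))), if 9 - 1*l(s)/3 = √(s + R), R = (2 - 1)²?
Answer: √(44798 - 3*I*√15) ≈ 211.66 - 0.027*I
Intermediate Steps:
m = -8 (m = -4*2 = -8)
d(D, Y) = 2*D
R = 1 (R = 1² = 1)
l(s) = 27 - 3*√(1 + s) (l(s) = 27 - 3*√(s + 1) = 27 - 3*√(1 + s))
√(44771 + l(d(m, -8*(-2)))) = √(44771 + (27 - 3*√(1 + 2*(-8)))) = √(44771 + (27 - 3*√(1 - 16))) = √(44771 + (27 - 3*I*√15)) = √(44798 - 3*I*√15)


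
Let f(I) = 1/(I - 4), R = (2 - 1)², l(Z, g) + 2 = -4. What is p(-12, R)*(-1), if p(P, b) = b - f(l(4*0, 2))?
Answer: -11/10 ≈ -1.1000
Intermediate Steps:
l(Z, g) = -6 (l(Z, g) = -2 - 4 = -6)
R = 1 (R = 1² = 1)
f(I) = 1/(-4 + I)
p(P, b) = ⅒ + b (p(P, b) = b - 1/(-4 - 6) = b - 1/(-10) = b - 1*(-⅒) = b + ⅒ = ⅒ + b)
p(-12, R)*(-1) = (⅒ + 1)*(-1) = (11/10)*(-1) = -11/10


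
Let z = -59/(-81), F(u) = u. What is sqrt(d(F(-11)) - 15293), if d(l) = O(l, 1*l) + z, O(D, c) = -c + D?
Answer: I*sqrt(1238674)/9 ≈ 123.66*I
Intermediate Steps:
z = 59/81 (z = -59*(-1/81) = 59/81 ≈ 0.72840)
O(D, c) = D - c
d(l) = 59/81 (d(l) = (l - l) + 59/81 = 0 + 59/81 = 59/81)
sqrt(d(F(-11)) - 15293) = sqrt(59/81 - 15293) = sqrt(-1238674/81) = I*sqrt(1238674)/9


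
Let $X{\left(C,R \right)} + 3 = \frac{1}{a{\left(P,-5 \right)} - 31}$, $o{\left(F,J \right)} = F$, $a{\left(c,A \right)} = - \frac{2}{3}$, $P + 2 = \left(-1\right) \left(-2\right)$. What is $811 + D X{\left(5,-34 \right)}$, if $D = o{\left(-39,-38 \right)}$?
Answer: $\frac{88277}{95} \approx 929.23$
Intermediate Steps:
$P = 0$ ($P = -2 - -2 = -2 + 2 = 0$)
$a{\left(c,A \right)} = - \frac{2}{3}$ ($a{\left(c,A \right)} = \left(-2\right) \frac{1}{3} = - \frac{2}{3}$)
$X{\left(C,R \right)} = - \frac{288}{95}$ ($X{\left(C,R \right)} = -3 + \frac{1}{- \frac{2}{3} - 31} = -3 + \frac{1}{- \frac{95}{3}} = -3 - \frac{3}{95} = - \frac{288}{95}$)
$D = -39$
$811 + D X{\left(5,-34 \right)} = 811 - - \frac{11232}{95} = 811 + \frac{11232}{95} = \frac{88277}{95}$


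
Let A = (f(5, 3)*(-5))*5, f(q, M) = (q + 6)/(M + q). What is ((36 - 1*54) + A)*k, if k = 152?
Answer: -7961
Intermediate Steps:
f(q, M) = (6 + q)/(M + q)
A = -275/8 (A = (((6 + 5)/(3 + 5))*(-5))*5 = ((11/8)*(-5))*5 = -55/8*5 = -275/8 ≈ -34.375)
((36 - 1*54) + A)*k = ((36 - 1*54) - 275/8)*152 = ((36 - 54) - 275/8)*152 = (-18 - 275/8)*152 = -419/8*152 = -7961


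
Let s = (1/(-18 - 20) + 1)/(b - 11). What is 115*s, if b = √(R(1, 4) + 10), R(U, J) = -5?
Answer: -46805/4408 - 4255*√5/4408 ≈ -12.777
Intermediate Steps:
b = √5 (b = √(-5 + 10) = √5 ≈ 2.2361)
s = 37/(38*(-11 + √5)) (s = (1/(-18 - 20) + 1)/(√5 - 11) = (1/(-38) + 1)/(-11 + √5) = (-1/38 + 1)/(-11 + √5) = 37/(38*(-11 + √5)) ≈ -0.11110)
115*s = 115*(-407/4408 - 37*√5/4408) = -46805/4408 - 4255*√5/4408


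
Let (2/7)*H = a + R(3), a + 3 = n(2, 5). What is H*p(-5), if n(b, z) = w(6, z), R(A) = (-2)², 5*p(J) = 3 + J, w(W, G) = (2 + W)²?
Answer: -91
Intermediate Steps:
p(J) = ⅗ + J/5 (p(J) = (3 + J)/5 = ⅗ + J/5)
R(A) = 4
n(b, z) = 64 (n(b, z) = (2 + 6)² = 8² = 64)
a = 61 (a = -3 + 64 = 61)
H = 455/2 (H = 7*(61 + 4)/2 = (7/2)*65 = 455/2 ≈ 227.50)
H*p(-5) = 455*(⅗ + (⅕)*(-5))/2 = 455*(⅗ - 1)/2 = (455/2)*(-⅖) = -91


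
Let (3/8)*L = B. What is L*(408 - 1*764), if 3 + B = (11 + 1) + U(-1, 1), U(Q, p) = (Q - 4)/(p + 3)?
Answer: -22072/3 ≈ -7357.3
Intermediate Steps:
U(Q, p) = (-4 + Q)/(3 + p)
B = 31/4 (B = -3 + ((11 + 1) + (-4 - 1)/(3 + 1)) = -3 + (12 - 5/4) = -3 + 43/4 = 31/4 ≈ 7.7500)
L = 62/3 (L = (8/3)*(31/4) = 62/3 ≈ 20.667)
L*(408 - 1*764) = 62*(408 - 1*764)/3 = 62*(408 - 764)/3 = (62/3)*(-356) = -22072/3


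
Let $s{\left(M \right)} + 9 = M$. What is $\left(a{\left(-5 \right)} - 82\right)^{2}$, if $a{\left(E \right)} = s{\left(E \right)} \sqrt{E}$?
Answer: $5744 + 2296 i \sqrt{5} \approx 5744.0 + 5134.0 i$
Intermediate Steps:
$s{\left(M \right)} = -9 + M$
$a{\left(E \right)} = \sqrt{E} \left(-9 + E\right)$ ($a{\left(E \right)} = \left(-9 + E\right) \sqrt{E} = \sqrt{E} \left(-9 + E\right)$)
$\left(a{\left(-5 \right)} - 82\right)^{2} = \left(\sqrt{-5} \left(-9 - 5\right) - 82\right)^{2} = \left(i \sqrt{5} \left(-14\right) - 82\right)^{2} = \left(- 14 i \sqrt{5} - 82\right)^{2} = \left(-82 - 14 i \sqrt{5}\right)^{2}$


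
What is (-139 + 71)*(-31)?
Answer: 2108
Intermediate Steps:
(-139 + 71)*(-31) = -68*(-31) = 2108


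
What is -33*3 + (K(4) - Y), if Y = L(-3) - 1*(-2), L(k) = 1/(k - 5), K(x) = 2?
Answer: -791/8 ≈ -98.875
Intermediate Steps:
L(k) = 1/(-5 + k)
Y = 15/8 (Y = 1/(-5 - 3) - 1*(-2) = 1/(-8) + 2 = -⅛ + 2 = 15/8 ≈ 1.8750)
-33*3 + (K(4) - Y) = -33*3 + (2 - 1*15/8) = -11*9 + (2 - 15/8) = -99 + ⅛ = -791/8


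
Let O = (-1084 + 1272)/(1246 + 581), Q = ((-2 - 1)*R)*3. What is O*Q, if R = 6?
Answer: -1128/203 ≈ -5.5566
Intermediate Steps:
Q = -54 (Q = ((-2 - 1)*6)*3 = -3*6*3 = -18*3 = -54)
O = 188/1827 ≈ 0.10290
O*Q = (188/1827)*(-54) = -1128/203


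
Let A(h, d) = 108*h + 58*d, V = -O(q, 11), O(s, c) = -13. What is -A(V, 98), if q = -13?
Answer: -7088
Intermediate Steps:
V = 13 (V = -1*(-13) = 13)
A(h, d) = 58*d + 108*h
-A(V, 98) = -(58*98 + 108*13) = -(5684 + 1404) = -1*7088 = -7088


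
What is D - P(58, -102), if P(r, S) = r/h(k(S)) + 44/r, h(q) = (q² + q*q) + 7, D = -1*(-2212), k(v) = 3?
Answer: 1601468/725 ≈ 2208.9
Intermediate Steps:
D = 2212
h(q) = 7 + 2*q² (h(q) = (q² + q²) + 7 = 2*q² + 7 = 7 + 2*q²)
P(r, S) = 44/r + r/25 (P(r, S) = r/(7 + 2*3²) + 44/r = r/(7 + 2*9) + 44/r = r/(7 + 18) + 44/r = r/25 + 44/r = 44/r + r/25)
D - P(58, -102) = 2212 - (44/58 + (1/25)*58) = 2212 - (44*(1/58) + 58/25) = 2212 - (22/29 + 58/25) = 2212 - 1*2232/725 = 2212 - 2232/725 = 1601468/725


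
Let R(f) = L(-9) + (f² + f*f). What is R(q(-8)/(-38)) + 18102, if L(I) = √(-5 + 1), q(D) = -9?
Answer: 13069725/722 + 2*I ≈ 18102.0 + 2.0*I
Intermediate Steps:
L(I) = 2*I (L(I) = √(-4) = 2*I)
R(f) = 2*I + 2*f² (R(f) = 2*I + (f² + f*f) = 2*I + (f² + f²) = 2*I + 2*f²)
R(q(-8)/(-38)) + 18102 = (2*I + 2*(-9/(-38))²) + 18102 = (2*I + 2*(-9*(-1/38))²) + 18102 = (2*I + 2*(9/38)²) + 18102 = (2*I + 2*(81/1444)) + 18102 = (2*I + 81/722) + 18102 = (81/722 + 2*I) + 18102 = 13069725/722 + 2*I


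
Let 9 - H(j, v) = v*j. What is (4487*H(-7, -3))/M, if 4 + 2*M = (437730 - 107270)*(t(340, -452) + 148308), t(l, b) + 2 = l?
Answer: -3846/1754341327 ≈ -2.1923e-6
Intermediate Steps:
H(j, v) = 9 - j*v (H(j, v) = 9 - v*j = 9 - j*v)
t(l, b) = -2 + l
M = 24560778578 (M = -2 + ((437730 - 107270)*((-2 + 340) + 148308))/2 = -2 + (330460*(338 + 148308))/2 = -2 + (330460*148646)/2 = -2 + (½)*49121557160 = -2 + 24560778580 = 24560778578)
(4487*H(-7, -3))/M = (4487*(9 - 1*(-7)*(-3)))/24560778578 = (4487*(9 - 21))*(1/24560778578) = (4487*(-12))*(1/24560778578) = -53844*1/24560778578 = -3846/1754341327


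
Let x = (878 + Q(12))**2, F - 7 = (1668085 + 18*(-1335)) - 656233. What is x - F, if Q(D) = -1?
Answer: -218700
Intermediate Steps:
F = 987829 (F = 7 + ((1668085 + 18*(-1335)) - 656233) = 7 + ((1668085 - 24030) - 656233) = 7 + (1644055 - 656233) = 7 + 987822 = 987829)
x = 769129 (x = (878 - 1)**2 = 877**2 = 769129)
x - F = 769129 - 1*987829 = 769129 - 987829 = -218700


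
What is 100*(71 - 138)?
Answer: -6700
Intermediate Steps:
100*(71 - 138) = 100*(-67) = -6700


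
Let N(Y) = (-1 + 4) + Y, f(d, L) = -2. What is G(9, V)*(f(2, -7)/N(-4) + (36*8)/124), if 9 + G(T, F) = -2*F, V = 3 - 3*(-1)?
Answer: -2814/31 ≈ -90.774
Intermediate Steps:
V = 6 (V = 3 + 3 = 6)
G(T, F) = -9 - 2*F
N(Y) = 3 + Y
G(9, V)*(f(2, -7)/N(-4) + (36*8)/124) = (-9 - 2*6)*(-2/(3 - 4) + (36*8)/124) = (-9 - 12)*(-2/(-1) + 288*(1/124)) = -21*(-2*(-1) + 72/31) = -21*(2 + 72/31) = -21*134/31 = -2814/31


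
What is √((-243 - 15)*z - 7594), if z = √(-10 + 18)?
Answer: √(-7594 - 516*√2) ≈ 91.234*I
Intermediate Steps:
z = 2*√2 (z = √8 = 2*√2 ≈ 2.8284)
√((-243 - 15)*z - 7594) = √((-243 - 15)*(2*√2) - 7594) = √(-516*√2 - 7594) = √(-7594 - 516*√2)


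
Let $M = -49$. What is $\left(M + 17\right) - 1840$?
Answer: $-1872$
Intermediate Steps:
$\left(M + 17\right) - 1840 = \left(-49 + 17\right) - 1840 = -32 - 1840 = -1872$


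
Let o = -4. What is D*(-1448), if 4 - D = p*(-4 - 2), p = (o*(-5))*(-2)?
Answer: 341728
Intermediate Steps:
p = -40 (p = -4*(-5)*(-2) = 20*(-2) = -40)
D = -236 (D = 4 - (-40)*(-4 - 2) = 4 - (-40)*(-6) = 4 - 1*240 = 4 - 240 = -236)
D*(-1448) = -236*(-1448) = 341728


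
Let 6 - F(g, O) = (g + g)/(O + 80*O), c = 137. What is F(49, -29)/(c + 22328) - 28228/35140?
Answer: -14891008981/18543478149 ≈ -0.80303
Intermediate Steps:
F(g, O) = 6 - 2*g/(81*O) (F(g, O) = 6 - (g + g)/(O + 80*O) = 6 - 2*g/(81*O))
F(49, -29)/(c + 22328) - 28228/35140 = (6 - 2/81*49/(-29))/(137 + 22328) - 28228/35140 = (6 - 2/81*49*(-1/29))/22465 - 28228*1/35140 = (6 + 98/2349)*(1/22465) - 7057/8785 = (14192/2349)*(1/22465) - 7057/8785 = 14192/52770285 - 7057/8785 = -14891008981/18543478149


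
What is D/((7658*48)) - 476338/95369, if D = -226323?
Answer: -65559475193/11685372832 ≈ -5.6104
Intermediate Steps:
D/((7658*48)) - 476338/95369 = -226323/(7658*48) - 476338/95369 = -226323/367584 - 476338*1/95369 = -226323*1/367584 - 476338/95369 = -75441/122528 - 476338/95369 = -65559475193/11685372832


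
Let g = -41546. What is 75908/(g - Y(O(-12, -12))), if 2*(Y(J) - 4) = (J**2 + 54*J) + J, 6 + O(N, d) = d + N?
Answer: -75908/41175 ≈ -1.8435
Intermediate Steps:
O(N, d) = -6 + N + d (O(N, d) = -6 + (d + N) = -6 + (N + d) = -6 + N + d)
Y(J) = 4 + J**2/2 + 55*J/2 (Y(J) = 4 + ((J**2 + 54*J) + J)/2 = 4 + (J**2 + 55*J)/2 = 4 + (J**2/2 + 55*J/2) = 4 + J**2/2 + 55*J/2)
75908/(g - Y(O(-12, -12))) = 75908/(-41546 - (4 + (-6 - 12 - 12)**2/2 + 55*(-6 - 12 - 12)/2)) = 75908/(-41546 - (4 + (1/2)*(-30)**2 + (55/2)*(-30))) = 75908/(-41546 - (4 + (1/2)*900 - 825)) = 75908/(-41546 - (4 + 450 - 825)) = 75908/(-41546 - 1*(-371)) = 75908/(-41546 + 371) = 75908/(-41175) = 75908*(-1/41175) = -75908/41175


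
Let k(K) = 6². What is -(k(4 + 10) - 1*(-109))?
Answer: -145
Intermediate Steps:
k(K) = 36
-(k(4 + 10) - 1*(-109)) = -(36 - 1*(-109)) = -(36 + 109) = -1*145 = -145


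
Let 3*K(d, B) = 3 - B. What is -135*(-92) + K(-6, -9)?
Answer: 12424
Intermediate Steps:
K(d, B) = 1 - B/3 (K(d, B) = (3 - B)/3 = 1 - B/3)
-135*(-92) + K(-6, -9) = -135*(-92) + (1 - 1/3*(-9)) = 12420 + (1 + 3) = 12420 + 4 = 12424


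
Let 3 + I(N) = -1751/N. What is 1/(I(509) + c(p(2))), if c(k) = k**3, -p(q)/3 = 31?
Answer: -509/409420991 ≈ -1.2432e-6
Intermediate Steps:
p(q) = -93 (p(q) = -3*31 = -93)
I(N) = -3 - 1751/N
1/(I(509) + c(p(2))) = 1/((-3 - 1751/509) + (-93)**3) = 1/((-3 - 1751*1/509) - 804357) = 1/((-3 - 1751/509) - 804357) = 1/(-3278/509 - 804357) = 1/(-409420991/509) = -509/409420991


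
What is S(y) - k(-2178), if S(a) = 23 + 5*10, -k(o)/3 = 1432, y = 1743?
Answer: 4369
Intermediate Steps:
k(o) = -4296 (k(o) = -3*1432 = -4296)
S(a) = 73 (S(a) = 23 + 50 = 73)
S(y) - k(-2178) = 73 - 1*(-4296) = 73 + 4296 = 4369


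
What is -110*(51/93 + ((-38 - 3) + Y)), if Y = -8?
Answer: 165220/31 ≈ 5329.7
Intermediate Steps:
-110*(51/93 + ((-38 - 3) + Y)) = -110*(51/93 + ((-38 - 3) - 8)) = -110*(51*(1/93) + (-41 - 8)) = -110*(17/31 - 49) = -110*(-1502/31) = 165220/31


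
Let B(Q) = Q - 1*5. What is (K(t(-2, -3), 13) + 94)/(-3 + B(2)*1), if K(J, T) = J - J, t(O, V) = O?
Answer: -47/3 ≈ -15.667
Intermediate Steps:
K(J, T) = 0
B(Q) = -5 + Q (B(Q) = Q - 5 = -5 + Q)
(K(t(-2, -3), 13) + 94)/(-3 + B(2)*1) = (0 + 94)/(-3 + (-5 + 2)*1) = 94/(-3 - 3*1) = 94/(-3 - 3) = 94/(-6) = -⅙*94 = -47/3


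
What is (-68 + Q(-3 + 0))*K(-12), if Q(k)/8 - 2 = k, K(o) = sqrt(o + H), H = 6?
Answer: -76*I*sqrt(6) ≈ -186.16*I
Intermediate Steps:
K(o) = sqrt(6 + o) (K(o) = sqrt(o + 6) = sqrt(6 + o))
Q(k) = 16 + 8*k
(-68 + Q(-3 + 0))*K(-12) = (-68 + (16 + 8*(-3 + 0)))*sqrt(6 - 12) = (-68 + (16 + 8*(-3)))*sqrt(-6) = (-68 + (16 - 24))*(I*sqrt(6)) = (-68 - 8)*(I*sqrt(6)) = -76*I*sqrt(6)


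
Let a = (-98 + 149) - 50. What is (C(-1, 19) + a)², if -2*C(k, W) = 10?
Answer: 16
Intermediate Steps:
C(k, W) = -5 (C(k, W) = -½*10 = -5)
a = 1 (a = 51 - 50 = 1)
(C(-1, 19) + a)² = (-5 + 1)² = (-4)² = 16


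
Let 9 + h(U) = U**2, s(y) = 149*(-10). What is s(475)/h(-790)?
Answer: -1490/624091 ≈ -0.0023875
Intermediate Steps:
s(y) = -1490
h(U) = -9 + U**2
s(475)/h(-790) = -1490/(-9 + (-790)**2) = -1490/(-9 + 624100) = -1490/624091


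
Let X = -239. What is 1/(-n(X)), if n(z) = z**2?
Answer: -1/57121 ≈ -1.7507e-5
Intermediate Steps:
1/(-n(X)) = 1/(-1*(-239)**2) = 1/(-1*57121) = 1/(-57121) = -1/57121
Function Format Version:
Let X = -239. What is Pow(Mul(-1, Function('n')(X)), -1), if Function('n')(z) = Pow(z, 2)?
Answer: Rational(-1, 57121) ≈ -1.7507e-5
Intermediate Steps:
Pow(Mul(-1, Function('n')(X)), -1) = Pow(Mul(-1, Pow(-239, 2)), -1) = Pow(Mul(-1, 57121), -1) = Pow(-57121, -1) = Rational(-1, 57121)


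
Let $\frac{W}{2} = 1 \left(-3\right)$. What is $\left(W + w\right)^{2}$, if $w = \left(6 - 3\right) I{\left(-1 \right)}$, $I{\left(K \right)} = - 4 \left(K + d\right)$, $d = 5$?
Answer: $2916$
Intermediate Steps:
$W = -6$ ($W = 2 \cdot 1 \left(-3\right) = 2 \left(-3\right) = -6$)
$I{\left(K \right)} = -20 - 4 K$ ($I{\left(K \right)} = - 4 \left(K + 5\right) = - 4 \left(5 + K\right) = -20 - 4 K$)
$w = -48$ ($w = \left(6 - 3\right) \left(-20 - -4\right) = 3 \left(-20 + 4\right) = 3 \left(-16\right) = -48$)
$\left(W + w\right)^{2} = \left(-6 - 48\right)^{2} = \left(-54\right)^{2} = 2916$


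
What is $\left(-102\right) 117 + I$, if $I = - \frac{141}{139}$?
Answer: $- \frac{1658967}{139} \approx -11935.0$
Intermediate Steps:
$I = - \frac{141}{139}$ ($I = \left(-141\right) \frac{1}{139} = - \frac{141}{139} \approx -1.0144$)
$\left(-102\right) 117 + I = \left(-102\right) 117 - \frac{141}{139} = -11934 - \frac{141}{139} = - \frac{1658967}{139}$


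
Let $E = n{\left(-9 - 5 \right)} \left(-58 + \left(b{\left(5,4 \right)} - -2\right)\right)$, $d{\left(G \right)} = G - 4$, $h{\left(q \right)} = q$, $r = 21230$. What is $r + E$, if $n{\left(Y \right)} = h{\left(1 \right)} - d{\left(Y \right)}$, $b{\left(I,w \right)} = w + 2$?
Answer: $20280$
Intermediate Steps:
$b{\left(I,w \right)} = 2 + w$
$d{\left(G \right)} = -4 + G$
$n{\left(Y \right)} = 5 - Y$ ($n{\left(Y \right)} = 1 - \left(-4 + Y\right) = 5 - Y$)
$E = -950$ ($E = \left(5 - \left(-9 - 5\right)\right) \left(-58 + \left(\left(2 + 4\right) - -2\right)\right) = \left(5 - -14\right) \left(-58 + \left(6 + 2\right)\right) = \left(5 + 14\right) \left(-58 + 8\right) = 19 \left(-50\right) = -950$)
$r + E = 21230 - 950 = 20280$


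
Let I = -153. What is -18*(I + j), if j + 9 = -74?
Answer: 4248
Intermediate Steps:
j = -83 (j = -9 - 74 = -83)
-18*(I + j) = -18*(-153 - 83) = -18*(-236) = 4248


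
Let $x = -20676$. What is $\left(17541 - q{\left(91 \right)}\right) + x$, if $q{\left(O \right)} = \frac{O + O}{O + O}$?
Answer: $-3136$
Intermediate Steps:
$q{\left(O \right)} = 1$ ($q{\left(O \right)} = \frac{2 O}{2 O} = 2 O \frac{1}{2 O} = 1$)
$\left(17541 - q{\left(91 \right)}\right) + x = \left(17541 - 1\right) - 20676 = 17540 - 20676 = -3136$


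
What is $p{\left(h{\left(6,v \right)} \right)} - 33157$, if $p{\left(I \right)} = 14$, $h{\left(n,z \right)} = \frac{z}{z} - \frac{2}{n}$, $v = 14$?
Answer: $-33143$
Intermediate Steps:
$h{\left(n,z \right)} = 1 - \frac{2}{n}$
$p{\left(h{\left(6,v \right)} \right)} - 33157 = 14 - 33157 = -33143$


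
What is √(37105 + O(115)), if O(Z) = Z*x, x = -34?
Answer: √33195 ≈ 182.19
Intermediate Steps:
O(Z) = -34*Z (O(Z) = Z*(-34) = -34*Z)
√(37105 + O(115)) = √(37105 - 34*115) = √(37105 - 3910) = √33195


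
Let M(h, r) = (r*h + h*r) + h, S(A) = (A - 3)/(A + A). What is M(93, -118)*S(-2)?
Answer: -109275/4 ≈ -27319.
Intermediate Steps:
S(A) = (-3 + A)/(2*A) (S(A) = (-3 + A)/((2*A)) = (-3 + A)*(1/(2*A)) = (-3 + A)/(2*A))
M(h, r) = h + 2*h*r (M(h, r) = (h*r + h*r) + h = 2*h*r + h = h + 2*h*r)
M(93, -118)*S(-2) = (93*(1 + 2*(-118)))*((1/2)*(-3 - 2)/(-2)) = (93*(1 - 236))*((1/2)*(-1/2)*(-5)) = (93*(-235))*(5/4) = -21855*5/4 = -109275/4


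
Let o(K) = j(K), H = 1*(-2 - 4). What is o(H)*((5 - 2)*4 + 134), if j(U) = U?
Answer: -876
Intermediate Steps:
H = -6 (H = 1*(-6) = -6)
o(K) = K
o(H)*((5 - 2)*4 + 134) = -6*((5 - 2)*4 + 134) = -6*(3*4 + 134) = -6*(12 + 134) = -6*146 = -876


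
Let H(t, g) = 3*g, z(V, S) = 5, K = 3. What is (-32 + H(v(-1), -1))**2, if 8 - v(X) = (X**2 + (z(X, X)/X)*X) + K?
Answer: 1225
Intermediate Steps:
v(X) = -X**2 (v(X) = 8 - ((X**2 + (5/X)*X) + 3) = 8 - ((X**2 + 5) + 3) = 8 - ((5 + X**2) + 3) = 8 - (8 + X**2) = 8 + (-8 - X**2) = -X**2)
(-32 + H(v(-1), -1))**2 = (-32 + 3*(-1))**2 = (-32 - 3)**2 = (-35)**2 = 1225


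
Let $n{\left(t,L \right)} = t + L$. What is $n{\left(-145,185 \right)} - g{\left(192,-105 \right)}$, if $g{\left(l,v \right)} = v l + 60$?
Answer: $20140$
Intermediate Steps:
$n{\left(t,L \right)} = L + t$
$g{\left(l,v \right)} = 60 + l v$ ($g{\left(l,v \right)} = l v + 60 = 60 + l v$)
$n{\left(-145,185 \right)} - g{\left(192,-105 \right)} = \left(185 - 145\right) - \left(60 + 192 \left(-105\right)\right) = 40 - \left(60 - 20160\right) = 40 - -20100 = 40 + 20100 = 20140$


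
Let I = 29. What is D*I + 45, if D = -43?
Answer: -1202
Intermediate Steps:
D*I + 45 = -43*29 + 45 = -1247 + 45 = -1202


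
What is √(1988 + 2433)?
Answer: √4421 ≈ 66.491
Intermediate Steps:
√(1988 + 2433) = √4421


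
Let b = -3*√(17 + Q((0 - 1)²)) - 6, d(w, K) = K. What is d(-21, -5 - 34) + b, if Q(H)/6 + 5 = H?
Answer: -45 - 3*I*√7 ≈ -45.0 - 7.9373*I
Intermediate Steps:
Q(H) = -30 + 6*H
b = -6 - 3*I*√7 (b = -3*√(17 + (-30 + 6*(0 - 1)²)) - 6 = -3*√(17 + (-30 + 6*(-1)²)) - 6 = -3*√(17 + (-30 + 6*1)) - 6 = -3*√(17 + (-30 + 6)) - 6 = -3*√(17 - 24) - 6 = -3*I*√7 - 6 = -6 - 3*I*√7 ≈ -6.0 - 7.9373*I)
d(-21, -5 - 34) + b = (-5 - 34) + (-6 - 3*I*√7) = -39 + (-6 - 3*I*√7) = -45 - 3*I*√7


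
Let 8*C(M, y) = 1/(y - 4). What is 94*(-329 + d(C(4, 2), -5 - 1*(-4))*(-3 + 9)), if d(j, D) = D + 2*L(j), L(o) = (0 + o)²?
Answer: -1007539/32 ≈ -31486.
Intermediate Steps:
L(o) = o²
C(M, y) = 1/(8*(-4 + y)) (C(M, y) = 1/(8*(y - 4)) = 1/(8*(-4 + y)))
d(j, D) = D + 2*j²
94*(-329 + d(C(4, 2), -5 - 1*(-4))*(-3 + 9)) = 94*(-329 + ((-5 - 1*(-4)) + 2*(1/(8*(-4 + 2)))²)*(-3 + 9)) = 94*(-329 + ((-5 + 4) + 2*((⅛)/(-2))²)*6) = 94*(-329 + (-1 + 2*((⅛)*(-½))²)*6) = 94*(-329 + (-1 + 2*(-1/16)²)*6) = 94*(-329 + (-1 + 2*(1/256))*6) = 94*(-329 + (-1 + 1/128)*6) = 94*(-329 - 127/128*6) = 94*(-329 - 381/64) = 94*(-21437/64) = -1007539/32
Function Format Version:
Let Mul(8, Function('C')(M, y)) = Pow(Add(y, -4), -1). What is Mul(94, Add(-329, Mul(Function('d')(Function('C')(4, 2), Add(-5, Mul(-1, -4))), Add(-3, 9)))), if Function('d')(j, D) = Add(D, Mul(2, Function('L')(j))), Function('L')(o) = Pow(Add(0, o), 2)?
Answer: Rational(-1007539, 32) ≈ -31486.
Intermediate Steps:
Function('L')(o) = Pow(o, 2)
Function('C')(M, y) = Mul(Rational(1, 8), Pow(Add(-4, y), -1)) (Function('C')(M, y) = Mul(Rational(1, 8), Pow(Add(y, -4), -1)) = Mul(Rational(1, 8), Pow(Add(-4, y), -1)))
Function('d')(j, D) = Add(D, Mul(2, Pow(j, 2)))
Mul(94, Add(-329, Mul(Function('d')(Function('C')(4, 2), Add(-5, Mul(-1, -4))), Add(-3, 9)))) = Mul(94, Add(-329, Mul(Add(Add(-5, Mul(-1, -4)), Mul(2, Pow(Mul(Rational(1, 8), Pow(Add(-4, 2), -1)), 2))), Add(-3, 9)))) = Mul(94, Add(-329, Mul(Add(Add(-5, 4), Mul(2, Pow(Mul(Rational(1, 8), Pow(-2, -1)), 2))), 6))) = Mul(94, Add(-329, Mul(Add(-1, Mul(2, Pow(Mul(Rational(1, 8), Rational(-1, 2)), 2))), 6))) = Mul(94, Add(-329, Mul(Add(-1, Mul(2, Pow(Rational(-1, 16), 2))), 6))) = Mul(94, Add(-329, Mul(Add(-1, Mul(2, Rational(1, 256))), 6))) = Mul(94, Add(-329, Mul(Add(-1, Rational(1, 128)), 6))) = Mul(94, Add(-329, Mul(Rational(-127, 128), 6))) = Mul(94, Add(-329, Rational(-381, 64))) = Mul(94, Rational(-21437, 64)) = Rational(-1007539, 32)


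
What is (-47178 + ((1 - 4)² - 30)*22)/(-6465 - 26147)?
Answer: 11910/8153 ≈ 1.4608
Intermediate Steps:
(-47178 + ((1 - 4)² - 30)*22)/(-6465 - 26147) = (-47178 + ((-3)² - 30)*22)/(-32612) = (-47178 + (9 - 30)*22)*(-1/32612) = (-47178 - 21*22)*(-1/32612) = (-47178 - 462)*(-1/32612) = -47640*(-1/32612) = 11910/8153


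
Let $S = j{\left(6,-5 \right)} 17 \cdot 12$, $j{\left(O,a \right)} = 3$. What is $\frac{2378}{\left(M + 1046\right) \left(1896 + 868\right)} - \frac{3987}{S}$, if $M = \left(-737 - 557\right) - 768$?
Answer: $- \frac{155525617}{23869904} \approx -6.5155$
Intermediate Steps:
$M = -2062$ ($M = -1294 - 768 = -2062$)
$S = 612$ ($S = 3 \cdot 17 \cdot 12 = 51 \cdot 12 = 612$)
$\frac{2378}{\left(M + 1046\right) \left(1896 + 868\right)} - \frac{3987}{S} = \frac{2378}{\left(-2062 + 1046\right) \left(1896 + 868\right)} - \frac{3987}{612} = \frac{2378}{\left(-1016\right) 2764} - \frac{443}{68} = \frac{2378}{-2808224} - \frac{443}{68} = 2378 \left(- \frac{1}{2808224}\right) - \frac{443}{68} = - \frac{1189}{1404112} - \frac{443}{68} = - \frac{155525617}{23869904}$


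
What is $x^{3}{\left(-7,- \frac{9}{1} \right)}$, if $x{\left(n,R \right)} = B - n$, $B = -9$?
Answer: $-8$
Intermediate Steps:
$x{\left(n,R \right)} = -9 - n$
$x^{3}{\left(-7,- \frac{9}{1} \right)} = \left(-9 - -7\right)^{3} = \left(-9 + 7\right)^{3} = \left(-2\right)^{3} = -8$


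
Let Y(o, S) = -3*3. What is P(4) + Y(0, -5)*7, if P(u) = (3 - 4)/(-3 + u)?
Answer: -64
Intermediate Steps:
P(u) = -1/(-3 + u)
Y(o, S) = -9
P(4) + Y(0, -5)*7 = -1/(-3 + 4) - 9*7 = -1/1 - 63 = -1*1 - 63 = -1 - 63 = -64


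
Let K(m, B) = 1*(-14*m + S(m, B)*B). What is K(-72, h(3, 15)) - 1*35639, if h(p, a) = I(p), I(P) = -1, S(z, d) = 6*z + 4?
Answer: -34203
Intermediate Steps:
S(z, d) = 4 + 6*z
h(p, a) = -1
K(m, B) = -14*m + B*(4 + 6*m) (K(m, B) = 1*(-14*m + (4 + 6*m)*B) = 1*(-14*m + B*(4 + 6*m)) = -14*m + B*(4 + 6*m))
K(-72, h(3, 15)) - 1*35639 = (-14*(-72) + 2*(-1)*(2 + 3*(-72))) - 1*35639 = (1008 + 2*(-1)*(2 - 216)) - 35639 = (1008 + 2*(-1)*(-214)) - 35639 = (1008 + 428) - 35639 = 1436 - 35639 = -34203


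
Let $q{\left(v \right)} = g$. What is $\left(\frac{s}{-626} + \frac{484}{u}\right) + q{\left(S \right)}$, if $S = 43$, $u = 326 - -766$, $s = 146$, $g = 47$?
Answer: $\frac{4034047}{85449} \approx 47.21$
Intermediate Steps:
$u = 1092$ ($u = 326 + 766 = 1092$)
$q{\left(v \right)} = 47$
$\left(\frac{s}{-626} + \frac{484}{u}\right) + q{\left(S \right)} = \left(\frac{146}{-626} + \frac{484}{1092}\right) + 47 = \left(146 \left(- \frac{1}{626}\right) + 484 \cdot \frac{1}{1092}\right) + 47 = \left(- \frac{73}{313} + \frac{121}{273}\right) + 47 = \frac{17944}{85449} + 47 = \frac{4034047}{85449}$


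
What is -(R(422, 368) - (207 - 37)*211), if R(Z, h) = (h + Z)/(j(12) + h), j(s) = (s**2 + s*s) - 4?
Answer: 11693225/326 ≈ 35869.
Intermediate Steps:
j(s) = -4 + 2*s**2 (j(s) = (s**2 + s**2) - 4 = 2*s**2 - 4 = -4 + 2*s**2)
R(Z, h) = (Z + h)/(284 + h) (R(Z, h) = (h + Z)/((-4 + 2*12**2) + h) = (Z + h)/((-4 + 2*144) + h) = (Z + h)/((-4 + 288) + h) = (Z + h)/(284 + h))
-(R(422, 368) - (207 - 37)*211) = -((422 + 368)/(284 + 368) - (207 - 37)*211) = -(790/652 - 170*211) = -((1/652)*790 - 1*35870) = -(395/326 - 35870) = -1*(-11693225/326) = 11693225/326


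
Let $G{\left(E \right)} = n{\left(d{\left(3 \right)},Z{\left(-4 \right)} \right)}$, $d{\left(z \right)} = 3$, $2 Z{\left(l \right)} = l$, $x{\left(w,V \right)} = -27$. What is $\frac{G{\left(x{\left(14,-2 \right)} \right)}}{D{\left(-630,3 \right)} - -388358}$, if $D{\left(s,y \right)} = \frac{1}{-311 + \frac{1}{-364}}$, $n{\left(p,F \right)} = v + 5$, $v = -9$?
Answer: $- \frac{226410}{21982033513} \approx -1.03 \cdot 10^{-5}$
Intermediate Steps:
$Z{\left(l \right)} = \frac{l}{2}$
$n{\left(p,F \right)} = -4$ ($n{\left(p,F \right)} = -9 + 5 = -4$)
$G{\left(E \right)} = -4$
$D{\left(s,y \right)} = - \frac{364}{113205}$ ($D{\left(s,y \right)} = \frac{1}{-311 - \frac{1}{364}} = \frac{1}{- \frac{113205}{364}} = - \frac{364}{113205}$)
$\frac{G{\left(x{\left(14,-2 \right)} \right)}}{D{\left(-630,3 \right)} - -388358} = - \frac{4}{- \frac{364}{113205} - -388358} = - \frac{4}{- \frac{364}{113205} + 388358} = - \frac{4}{\frac{43964067026}{113205}} = \left(-4\right) \frac{113205}{43964067026} = - \frac{226410}{21982033513}$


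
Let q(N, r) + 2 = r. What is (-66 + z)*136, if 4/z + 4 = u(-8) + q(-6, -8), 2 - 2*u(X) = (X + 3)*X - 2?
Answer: -8993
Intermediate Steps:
q(N, r) = -2 + r
u(X) = 2 - X*(3 + X)/2 (u(X) = 1 - ((X + 3)*X - 2)/2 = 1 - ((3 + X)*X - 2)/2 = 1 - (X*(3 + X) - 2)/2 = 1 - (-2 + X*(3 + X))/2 = 1 + (1 - X*(3 + X)/2) = 2 - X*(3 + X)/2)
z = -1/8 (z = 4/(-4 + ((2 - 3/2*(-8) - 1/2*(-8)**2) + (-2 - 8))) = 4/(-4 + ((2 + 12 - 1/2*64) - 10)) = 4/(-4 + ((2 + 12 - 32) - 10)) = 4/(-4 + (-18 - 10)) = 4/(-4 - 28) = 4/(-32) = 4*(-1/32) = -1/8 ≈ -0.12500)
(-66 + z)*136 = (-66 - 1/8)*136 = -529/8*136 = -8993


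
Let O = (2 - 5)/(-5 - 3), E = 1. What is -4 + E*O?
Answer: -29/8 ≈ -3.6250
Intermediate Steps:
O = 3/8 (O = -3/(-8) = -3*(-1/8) = 3/8 ≈ 0.37500)
-4 + E*O = -4 + 1*(3/8) = -4 + 3/8 = -29/8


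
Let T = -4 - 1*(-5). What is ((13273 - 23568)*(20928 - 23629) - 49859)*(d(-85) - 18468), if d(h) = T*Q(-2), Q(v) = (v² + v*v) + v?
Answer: -512448552432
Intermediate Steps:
Q(v) = v + 2*v² (Q(v) = (v² + v²) + v = 2*v² + v = v + 2*v²)
T = 1 (T = -4 + 5 = 1)
d(h) = 6 (d(h) = 1*(-2*(1 + 2*(-2))) = 1*(-2*(1 - 4)) = 1*(-2*(-3)) = 1*6 = 6)
((13273 - 23568)*(20928 - 23629) - 49859)*(d(-85) - 18468) = ((13273 - 23568)*(20928 - 23629) - 49859)*(6 - 18468) = (-10295*(-2701) - 49859)*(-18462) = (27806795 - 49859)*(-18462) = 27756936*(-18462) = -512448552432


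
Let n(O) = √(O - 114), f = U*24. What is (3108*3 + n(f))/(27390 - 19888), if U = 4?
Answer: 4662/3751 + 3*I*√2/7502 ≈ 1.2429 + 0.00056553*I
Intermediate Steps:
f = 96 (f = 4*24 = 96)
n(O) = √(-114 + O)
(3108*3 + n(f))/(27390 - 19888) = (3108*3 + √(-114 + 96))/(27390 - 19888) = (9324 + √(-18))/7502 = (9324 + 3*I*√2)*(1/7502) = 4662/3751 + 3*I*√2/7502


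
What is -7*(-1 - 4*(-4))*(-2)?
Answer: 210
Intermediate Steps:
-7*(-1 - 4*(-4))*(-2) = -7*(-1 + 16)*(-2) = -7*15*(-2) = -105*(-2) = 210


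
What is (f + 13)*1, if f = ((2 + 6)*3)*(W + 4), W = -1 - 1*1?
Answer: 61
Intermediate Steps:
W = -2 (W = -1 - 1 = -2)
f = 48 (f = ((2 + 6)*3)*(-2 + 4) = (8*3)*2 = 24*2 = 48)
(f + 13)*1 = (48 + 13)*1 = 61*1 = 61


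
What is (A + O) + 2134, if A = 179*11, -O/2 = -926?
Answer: 5955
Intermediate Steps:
O = 1852 (O = -2*(-926) = 1852)
A = 1969
(A + O) + 2134 = (1969 + 1852) + 2134 = 3821 + 2134 = 5955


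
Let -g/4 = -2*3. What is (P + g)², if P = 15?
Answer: 1521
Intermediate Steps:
g = 24 (g = -(-8)*3 = -4*(-6) = 24)
(P + g)² = (15 + 24)² = 39² = 1521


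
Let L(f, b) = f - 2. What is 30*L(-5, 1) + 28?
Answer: -182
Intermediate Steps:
L(f, b) = -2 + f
30*L(-5, 1) + 28 = 30*(-2 - 5) + 28 = 30*(-7) + 28 = -210 + 28 = -182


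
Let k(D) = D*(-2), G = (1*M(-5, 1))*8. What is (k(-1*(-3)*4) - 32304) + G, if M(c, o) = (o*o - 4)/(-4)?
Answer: -32322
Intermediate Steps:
M(c, o) = 1 - o²/4 (M(c, o) = (o² - 4)*(-¼) = (-4 + o²)*(-¼) = 1 - o²/4)
G = 6 (G = (1*(1 - ¼*1²))*8 = (1*(1 - ¼*1))*8 = (1*(1 - ¼))*8 = (1*(¾))*8 = (¾)*8 = 6)
k(D) = -2*D
(k(-1*(-3)*4) - 32304) + G = (-2*(-1*(-3))*4 - 32304) + 6 = (-6*4 - 32304) + 6 = (-2*12 - 32304) + 6 = (-24 - 32304) + 6 = -32328 + 6 = -32322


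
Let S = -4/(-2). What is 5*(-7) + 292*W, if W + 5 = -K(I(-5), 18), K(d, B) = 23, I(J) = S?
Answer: -8211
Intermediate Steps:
S = 2 (S = -4*(-1/2) = 2)
I(J) = 2
W = -28 (W = -5 - 1*23 = -5 - 23 = -28)
5*(-7) + 292*W = 5*(-7) + 292*(-28) = -35 - 8176 = -8211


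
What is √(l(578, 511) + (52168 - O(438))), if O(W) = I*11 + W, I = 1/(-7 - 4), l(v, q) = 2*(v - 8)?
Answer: 7*√1079 ≈ 229.94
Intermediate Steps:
l(v, q) = -16 + 2*v (l(v, q) = 2*(-8 + v) = -16 + 2*v)
I = -1/11 (I = 1/(-11) = -1/11 ≈ -0.090909)
O(W) = -1 + W (O(W) = -1/11*11 + W = -1 + W)
√(l(578, 511) + (52168 - O(438))) = √((-16 + 2*578) + (52168 - (-1 + 438))) = √((-16 + 1156) + (52168 - 1*437)) = √(1140 + (52168 - 437)) = √(1140 + 51731) = √52871 = 7*√1079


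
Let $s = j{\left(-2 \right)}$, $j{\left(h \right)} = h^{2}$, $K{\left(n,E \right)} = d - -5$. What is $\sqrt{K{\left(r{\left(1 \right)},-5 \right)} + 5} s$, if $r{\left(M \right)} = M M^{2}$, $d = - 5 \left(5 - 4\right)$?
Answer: $4 \sqrt{5} \approx 8.9443$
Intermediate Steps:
$d = -5$ ($d = \left(-5\right) 1 = -5$)
$r{\left(M \right)} = M^{3}$
$K{\left(n,E \right)} = 0$ ($K{\left(n,E \right)} = -5 - -5 = -5 + 5 = 0$)
$s = 4$ ($s = \left(-2\right)^{2} = 4$)
$\sqrt{K{\left(r{\left(1 \right)},-5 \right)} + 5} s = \sqrt{0 + 5} \cdot 4 = \sqrt{5} \cdot 4 = 4 \sqrt{5}$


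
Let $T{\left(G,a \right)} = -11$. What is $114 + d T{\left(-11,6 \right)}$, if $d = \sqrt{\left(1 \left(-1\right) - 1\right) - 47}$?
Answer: $114 - 77 i \approx 114.0 - 77.0 i$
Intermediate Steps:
$d = 7 i$ ($d = \sqrt{\left(-1 - 1\right) - 47} = \sqrt{-2 - 47} = \sqrt{-49} = 7 i \approx 7.0 i$)
$114 + d T{\left(-11,6 \right)} = 114 + 7 i \left(-11\right) = 114 - 77 i$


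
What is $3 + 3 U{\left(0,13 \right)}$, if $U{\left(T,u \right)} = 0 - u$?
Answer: $-36$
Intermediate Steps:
$U{\left(T,u \right)} = - u$
$3 + 3 U{\left(0,13 \right)} = 3 + 3 \left(\left(-1\right) 13\right) = 3 + 3 \left(-13\right) = 3 - 39 = -36$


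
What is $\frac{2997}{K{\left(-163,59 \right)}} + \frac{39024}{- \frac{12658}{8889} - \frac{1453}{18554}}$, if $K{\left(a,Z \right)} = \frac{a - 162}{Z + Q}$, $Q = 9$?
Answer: $- \frac{2142224883554004}{80525980925} \approx -26603.0$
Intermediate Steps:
$K{\left(a,Z \right)} = \frac{-162 + a}{9 + Z}$ ($K{\left(a,Z \right)} = \frac{a - 162}{Z + 9} = \frac{-162 + a}{9 + Z}$)
$\frac{2997}{K{\left(-163,59 \right)}} + \frac{39024}{- \frac{12658}{8889} - \frac{1453}{18554}} = \frac{2997}{\frac{1}{9 + 59} \left(-162 - 163\right)} + \frac{39024}{- \frac{12658}{8889} - \frac{1453}{18554}} = \frac{2997}{\frac{1}{68} \left(-325\right)} + \frac{39024}{\left(-12658\right) \frac{1}{8889} - \frac{1453}{18554}} = \frac{2997}{\frac{1}{68} \left(-325\right)} + \frac{39024}{- \frac{12658}{8889} - \frac{1453}{18554}} = \frac{2997}{- \frac{325}{68}} + \frac{39024}{- \frac{247772249}{164926506}} = 2997 \left(- \frac{68}{325}\right) + 39024 \left(- \frac{164926506}{247772249}\right) = - \frac{203796}{325} - \frac{6436091970144}{247772249} = - \frac{2142224883554004}{80525980925}$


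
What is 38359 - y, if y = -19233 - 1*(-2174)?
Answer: 55418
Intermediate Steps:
y = -17059 (y = -19233 + 2174 = -17059)
38359 - y = 38359 - 1*(-17059) = 38359 + 17059 = 55418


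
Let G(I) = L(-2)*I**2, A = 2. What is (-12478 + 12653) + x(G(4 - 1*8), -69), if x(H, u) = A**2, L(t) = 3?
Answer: 179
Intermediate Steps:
G(I) = 3*I**2
x(H, u) = 4 (x(H, u) = 2**2 = 4)
(-12478 + 12653) + x(G(4 - 1*8), -69) = (-12478 + 12653) + 4 = 175 + 4 = 179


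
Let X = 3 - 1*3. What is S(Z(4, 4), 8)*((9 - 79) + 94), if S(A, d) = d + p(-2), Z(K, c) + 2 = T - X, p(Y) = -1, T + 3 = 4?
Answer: 168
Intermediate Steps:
T = 1 (T = -3 + 4 = 1)
X = 0 (X = 3 - 3 = 0)
Z(K, c) = -1 (Z(K, c) = -2 + (1 - 1*0) = -2 + (1 + 0) = -2 + 1 = -1)
S(A, d) = -1 + d (S(A, d) = d - 1 = -1 + d)
S(Z(4, 4), 8)*((9 - 79) + 94) = (-1 + 8)*((9 - 79) + 94) = 7*(-70 + 94) = 7*24 = 168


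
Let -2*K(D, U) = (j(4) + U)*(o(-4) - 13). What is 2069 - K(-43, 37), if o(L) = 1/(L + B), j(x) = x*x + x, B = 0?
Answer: 13531/8 ≈ 1691.4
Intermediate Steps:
j(x) = x + x**2 (j(x) = x**2 + x = x + x**2)
o(L) = 1/L (o(L) = 1/(L + 0) = 1/L)
K(D, U) = 265/2 + 53*U/8 (K(D, U) = -(4*(1 + 4) + U)*(1/(-4) - 13)/2 = -(4*5 + U)*(-1/4 - 13)/2 = -(20 + U)*(-53)/(2*4) = -(-265 - 53*U/4)/2 = 265/2 + 53*U/8)
2069 - K(-43, 37) = 2069 - (265/2 + (53/8)*37) = 2069 - (265/2 + 1961/8) = 2069 - 1*3021/8 = 2069 - 3021/8 = 13531/8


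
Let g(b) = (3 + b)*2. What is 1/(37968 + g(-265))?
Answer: 1/37444 ≈ 2.6707e-5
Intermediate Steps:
g(b) = 6 + 2*b
1/(37968 + g(-265)) = 1/(37968 + (6 + 2*(-265))) = 1/(37968 + (6 - 530)) = 1/(37968 - 524) = 1/37444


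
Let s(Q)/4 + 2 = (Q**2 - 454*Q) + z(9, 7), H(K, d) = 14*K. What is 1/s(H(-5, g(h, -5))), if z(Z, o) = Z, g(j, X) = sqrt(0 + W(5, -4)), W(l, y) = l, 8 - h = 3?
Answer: 1/146748 ≈ 6.8144e-6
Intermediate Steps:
h = 5 (h = 8 - 1*3 = 8 - 3 = 5)
g(j, X) = sqrt(5) (g(j, X) = sqrt(0 + 5) = sqrt(5))
s(Q) = 28 - 1816*Q + 4*Q**2 (s(Q) = -8 + 4*((Q**2 - 454*Q) + 9) = -8 + 4*(9 + Q**2 - 454*Q) = -8 + (36 - 1816*Q + 4*Q**2) = 28 - 1816*Q + 4*Q**2)
1/s(H(-5, g(h, -5))) = 1/(28 - 25424*(-5) + 4*(14*(-5))**2) = 1/(28 - 1816*(-70) + 4*(-70)**2) = 1/(28 + 127120 + 4*4900) = 1/(28 + 127120 + 19600) = 1/146748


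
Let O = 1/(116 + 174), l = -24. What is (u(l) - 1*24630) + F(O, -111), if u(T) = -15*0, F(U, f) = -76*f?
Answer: -16194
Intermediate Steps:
O = 1/290 ≈ 0.0034483
u(T) = 0
(u(l) - 1*24630) + F(O, -111) = (0 - 1*24630) - 76*(-111) = (0 - 24630) + 8436 = -24630 + 8436 = -16194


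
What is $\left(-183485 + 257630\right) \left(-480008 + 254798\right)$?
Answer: $-16698195450$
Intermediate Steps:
$\left(-183485 + 257630\right) \left(-480008 + 254798\right) = 74145 \left(-225210\right) = -16698195450$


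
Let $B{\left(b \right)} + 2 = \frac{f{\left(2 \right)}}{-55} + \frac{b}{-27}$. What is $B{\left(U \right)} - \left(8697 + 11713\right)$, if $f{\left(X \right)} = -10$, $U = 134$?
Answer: $- \frac{6063784}{297} \approx -20417.0$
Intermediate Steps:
$B{\left(b \right)} = - \frac{20}{11} - \frac{b}{27}$ ($B{\left(b \right)} = -2 + \left(- \frac{10}{-55} + \frac{b}{-27}\right) = -2 + \left(\left(-10\right) \left(- \frac{1}{55}\right) + b \left(- \frac{1}{27}\right)\right) = -2 - \left(- \frac{2}{11} + \frac{b}{27}\right) = - \frac{20}{11} - \frac{b}{27}$)
$B{\left(U \right)} - \left(8697 + 11713\right) = \left(- \frac{20}{11} - \frac{134}{27}\right) - \left(8697 + 11713\right) = \left(- \frac{20}{11} - \frac{134}{27}\right) - 20410 = - \frac{2014}{297} - 20410 = - \frac{6063784}{297}$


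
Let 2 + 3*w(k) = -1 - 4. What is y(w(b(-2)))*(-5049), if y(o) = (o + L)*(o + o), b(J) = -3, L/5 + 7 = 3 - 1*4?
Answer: -997458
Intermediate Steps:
L = -40 (L = -35 + 5*(3 - 1*4) = -35 + 5*(3 - 4) = -35 + 5*(-1) = -35 - 5 = -40)
w(k) = -7/3 (w(k) = -⅔ + (-1 - 4)/3 = -⅔ + (⅓)*(-5) = -⅔ - 5/3 = -7/3)
y(o) = 2*o*(-40 + o) (y(o) = (o - 40)*(o + o) = (-40 + o)*(2*o) = 2*o*(-40 + o))
y(w(b(-2)))*(-5049) = (2*(-7/3)*(-40 - 7/3))*(-5049) = (2*(-7/3)*(-127/3))*(-5049) = (1778/9)*(-5049) = -997458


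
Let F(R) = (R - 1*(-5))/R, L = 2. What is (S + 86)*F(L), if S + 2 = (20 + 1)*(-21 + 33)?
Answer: 1176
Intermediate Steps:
S = 250 (S = -2 + (20 + 1)*(-21 + 33) = -2 + 21*12 = -2 + 252 = 250)
F(R) = (5 + R)/R (F(R) = (R + 5)/R = (5 + R)/R)
(S + 86)*F(L) = (250 + 86)*((5 + 2)/2) = 336*((½)*7) = 336*(7/2) = 1176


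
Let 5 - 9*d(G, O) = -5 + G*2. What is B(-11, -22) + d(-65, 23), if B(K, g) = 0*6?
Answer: 140/9 ≈ 15.556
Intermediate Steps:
B(K, g) = 0
d(G, O) = 10/9 - 2*G/9 (d(G, O) = 5/9 - (-5 + G*2)/9 = 5/9 - (-5 + 2*G)/9 = 5/9 + (5/9 - 2*G/9) = 10/9 - 2*G/9)
B(-11, -22) + d(-65, 23) = 0 + (10/9 - 2/9*(-65)) = 0 + (10/9 + 130/9) = 0 + 140/9 = 140/9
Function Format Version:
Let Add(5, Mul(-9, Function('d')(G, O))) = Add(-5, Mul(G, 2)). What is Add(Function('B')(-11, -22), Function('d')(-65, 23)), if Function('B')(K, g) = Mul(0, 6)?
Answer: Rational(140, 9) ≈ 15.556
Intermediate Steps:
Function('B')(K, g) = 0
Function('d')(G, O) = Add(Rational(10, 9), Mul(Rational(-2, 9), G)) (Function('d')(G, O) = Add(Rational(5, 9), Mul(Rational(-1, 9), Add(-5, Mul(G, 2)))) = Add(Rational(5, 9), Mul(Rational(-1, 9), Add(-5, Mul(2, G)))) = Add(Rational(5, 9), Add(Rational(5, 9), Mul(Rational(-2, 9), G))) = Add(Rational(10, 9), Mul(Rational(-2, 9), G)))
Add(Function('B')(-11, -22), Function('d')(-65, 23)) = Add(0, Add(Rational(10, 9), Mul(Rational(-2, 9), -65))) = Add(0, Add(Rational(10, 9), Rational(130, 9))) = Add(0, Rational(140, 9)) = Rational(140, 9)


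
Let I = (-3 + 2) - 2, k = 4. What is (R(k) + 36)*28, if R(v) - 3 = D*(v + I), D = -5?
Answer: 952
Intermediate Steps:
I = -3 (I = -1 - 2 = -3)
R(v) = 18 - 5*v (R(v) = 3 - 5*(v - 3) = 3 - 5*(-3 + v) = 3 + (15 - 5*v) = 18 - 5*v)
(R(k) + 36)*28 = ((18 - 5*4) + 36)*28 = ((18 - 20) + 36)*28 = (-2 + 36)*28 = 34*28 = 952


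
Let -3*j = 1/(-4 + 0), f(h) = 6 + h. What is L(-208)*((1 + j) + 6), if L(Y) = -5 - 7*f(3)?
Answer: -1445/3 ≈ -481.67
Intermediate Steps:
j = 1/12 (j = -1/(3*(-4 + 0)) = -1/3/(-4) = -1/3*(-1/4) = 1/12 ≈ 0.083333)
L(Y) = -68 (L(Y) = -5 - 7*(6 + 3) = -5 - 7*9 = -5 - 63 = -68)
L(-208)*((1 + j) + 6) = -68*((1 + 1/12) + 6) = -68*(13/12 + 6) = -68*85/12 = -1445/3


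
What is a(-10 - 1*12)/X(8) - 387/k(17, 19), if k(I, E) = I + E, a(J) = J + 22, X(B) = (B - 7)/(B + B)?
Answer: -43/4 ≈ -10.750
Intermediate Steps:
X(B) = (-7 + B)/(2*B) (X(B) = (-7 + B)/((2*B)) = (-7 + B)*(1/(2*B)) = (-7 + B)/(2*B))
a(J) = 22 + J
k(I, E) = E + I
a(-10 - 1*12)/X(8) - 387/k(17, 19) = (22 + (-10 - 1*12))/(((1/2)*(-7 + 8)/8)) - 387/(19 + 17) = (22 + (-10 - 12))/(((1/2)*(1/8)*1)) - 387/36 = (22 - 22)/(1/16) - 387*1/36 = 0*16 - 43/4 = 0 - 43/4 = -43/4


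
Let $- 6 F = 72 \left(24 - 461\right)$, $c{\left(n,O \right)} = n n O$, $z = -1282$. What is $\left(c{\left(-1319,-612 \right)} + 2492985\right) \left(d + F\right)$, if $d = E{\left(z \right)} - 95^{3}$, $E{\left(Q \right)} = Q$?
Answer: $906530062619511$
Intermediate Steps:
$c{\left(n,O \right)} = O n^{2}$ ($c{\left(n,O \right)} = n^{2} O = O n^{2}$)
$d = -858657$ ($d = -1282 - 95^{3} = -1282 - 857375 = -858657$)
$F = 5244$ ($F = - \frac{72 \left(24 - 461\right)}{6} = - \frac{72 \left(-437\right)}{6} = \left(- \frac{1}{6}\right) \left(-31464\right) = 5244$)
$\left(c{\left(-1319,-612 \right)} + 2492985\right) \left(d + F\right) = \left(- 612 \left(-1319\right)^{2} + 2492985\right) \left(-858657 + 5244\right) = \left(\left(-612\right) 1739761 + 2492985\right) \left(-853413\right) = \left(-1064733732 + 2492985\right) \left(-853413\right) = \left(-1062240747\right) \left(-853413\right) = 906530062619511$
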